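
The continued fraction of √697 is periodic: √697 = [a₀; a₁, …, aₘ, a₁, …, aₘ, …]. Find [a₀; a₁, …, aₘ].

a₀ = ⌊√697⌋ = 26.
With m₀=0, d₀=1 and mₖ₊₁ = dₖaₖ − mₖ, dₖ₊₁ = (n − mₖ₊₁²)/dₖ, aₖ₊₁ = ⌊(a₀+mₖ₊₁)/dₖ₊₁⌋:
  k=1: m=26, d=21, a=2
  k=2: m=16, d=21, a=2
  k=3: m=26, d=1, a=52
d=1 and a=2a₀=52 at k=3, so the next step gives (m, d) = (26, 21) again — its k=1 value — and the period has length 3.

[26; 2, 2, 52]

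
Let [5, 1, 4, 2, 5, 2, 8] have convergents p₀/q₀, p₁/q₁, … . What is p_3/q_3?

Using pₖ = aₖpₖ₋₁ + pₖ₋₂, qₖ = aₖqₖ₋₁ + qₖ₋₂ (with p₋₁=1, p₋₂=0, q₋₁=0, q₋₂=1):
  k=0: a=5, p=5, q=1
  k=1: a=1, p=6, q=1
  k=2: a=4, p=29, q=5
  k=3: a=2, p=64, q=11

64/11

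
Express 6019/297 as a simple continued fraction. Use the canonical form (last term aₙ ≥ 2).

6019 = 20·297 + 79
297 = 3·79 + 60
79 = 1·60 + 19
60 = 3·19 + 3
19 = 6·3 + 1
3 = 3·1 + 0  (stop)
So 6019/297 = [20; 3, 1, 3, 6, 3].

[20; 3, 1, 3, 6, 3]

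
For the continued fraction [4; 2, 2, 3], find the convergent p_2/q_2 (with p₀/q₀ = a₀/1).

Using pₖ = aₖpₖ₋₁ + pₖ₋₂, qₖ = aₖqₖ₋₁ + qₖ₋₂ (with p₋₁=1, p₋₂=0, q₋₁=0, q₋₂=1):
  k=0: a=4, p=4, q=1
  k=1: a=2, p=9, q=2
  k=2: a=2, p=22, q=5

22/5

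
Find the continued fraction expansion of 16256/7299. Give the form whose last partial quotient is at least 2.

[2; 4, 2, 2, 17, 19]

16256 = 2×7299 + 1658
7299 = 4×1658 + 667
1658 = 2×667 + 324
667 = 2×324 + 19
324 = 17×19 + 1
19 = 19×1 + 0  (stop)
So 16256/7299 = [2; 4, 2, 2, 17, 19].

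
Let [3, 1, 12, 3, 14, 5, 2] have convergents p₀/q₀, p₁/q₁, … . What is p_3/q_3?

Using pₖ = aₖpₖ₋₁ + pₖ₋₂, qₖ = aₖqₖ₋₁ + qₖ₋₂ (with p₋₁=1, p₋₂=0, q₋₁=0, q₋₂=1):
  k=0: a=3, p=3, q=1
  k=1: a=1, p=4, q=1
  k=2: a=12, p=51, q=13
  k=3: a=3, p=157, q=40

157/40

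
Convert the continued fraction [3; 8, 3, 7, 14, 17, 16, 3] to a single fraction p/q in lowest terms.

6776171/2171699

Fold from the inside: start with 3/1.
  16 + 1/3 = 49/3
  17 + 3/49 = 836/49
  14 + 49/836 = 11753/836
  7 + 836/11753 = 83107/11753
  3 + 11753/83107 = 261074/83107
  8 + 83107/261074 = 2171699/261074
  3 + 261074/2171699 = 6776171/2171699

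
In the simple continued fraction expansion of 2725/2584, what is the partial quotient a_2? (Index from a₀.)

3

2725 = 1·2584 + 141   →  a_0 = 1
2584 = 18·141 + 46   →  a_1 = 18
141 = 3·46 + 3   →  a_2 = 3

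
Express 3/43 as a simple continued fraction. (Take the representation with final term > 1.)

3 = 0×43 + 3
43 = 14×3 + 1
3 = 3×1 + 0  (stop)
So 3/43 = [0; 14, 3].

[0; 14, 3]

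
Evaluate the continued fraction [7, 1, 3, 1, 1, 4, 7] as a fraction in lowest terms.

2303/296

Fold from the inside: start with 7/1.
  4 + 1/7 = 29/7
  1 + 7/29 = 36/29
  1 + 29/36 = 65/36
  3 + 36/65 = 231/65
  1 + 65/231 = 296/231
  7 + 231/296 = 2303/296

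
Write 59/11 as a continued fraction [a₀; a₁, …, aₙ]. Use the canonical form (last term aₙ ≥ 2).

59 = 5·11 + 4
11 = 2·4 + 3
4 = 1·3 + 1
3 = 3·1 + 0  (stop)
So 59/11 = [5; 2, 1, 3].

[5; 2, 1, 3]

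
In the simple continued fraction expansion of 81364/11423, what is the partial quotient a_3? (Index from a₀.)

81364 = 7·11423 + 1403   →  a_0 = 7
11423 = 8·1403 + 199   →  a_1 = 8
1403 = 7·199 + 10   →  a_2 = 7
199 = 19·10 + 9   →  a_3 = 19

19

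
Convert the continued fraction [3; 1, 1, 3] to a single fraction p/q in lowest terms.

25/7

Using pₖ = aₖpₖ₋₁ + pₖ₋₂ and qₖ = aₖqₖ₋₁ + qₖ₋₂:
  k=0: a=3, p=3, q=1
  k=1: a=1, p=4, q=1
  k=2: a=1, p=7, q=2
  k=3: a=3, p=25, q=7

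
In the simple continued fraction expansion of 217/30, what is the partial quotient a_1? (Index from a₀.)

217 = 7·30 + 7   →  a_0 = 7
30 = 4·7 + 2   →  a_1 = 4

4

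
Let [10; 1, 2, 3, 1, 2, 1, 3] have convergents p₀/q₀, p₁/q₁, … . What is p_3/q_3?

107/10

Using pₖ = aₖpₖ₋₁ + pₖ₋₂, qₖ = aₖqₖ₋₁ + qₖ₋₂ (with p₋₁=1, p₋₂=0, q₋₁=0, q₋₂=1):
  k=0: a=10, p=10, q=1
  k=1: a=1, p=11, q=1
  k=2: a=2, p=32, q=3
  k=3: a=3, p=107, q=10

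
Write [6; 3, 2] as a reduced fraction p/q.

Fold from the inside: start with 2/1.
  3 + 1/2 = 7/2
  6 + 2/7 = 44/7

44/7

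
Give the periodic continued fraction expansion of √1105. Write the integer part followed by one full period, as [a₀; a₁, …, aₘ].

[33; 4, 7, 7, 4, 66]

a₀ = ⌊√1105⌋ = 33.
With m₀=0, d₀=1 and mₖ₊₁ = dₖaₖ − mₖ, dₖ₊₁ = (n − mₖ₊₁²)/dₖ, aₖ₊₁ = ⌊(a₀+mₖ₊₁)/dₖ₊₁⌋:
  k=1: m=33, d=16, a=4
  k=2: m=31, d=9, a=7
  k=3: m=32, d=9, a=7
  k=4: m=31, d=16, a=4
  k=5: m=33, d=1, a=66
d=1 and a=2a₀=66 at k=5, so the next step gives (m, d) = (33, 16) again — its k=1 value — and the period has length 5.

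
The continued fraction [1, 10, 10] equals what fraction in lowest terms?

111/101

Fold from the inside: start with 10/1.
  10 + 1/10 = 101/10
  1 + 10/101 = 111/101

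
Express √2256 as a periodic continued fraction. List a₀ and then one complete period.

[47; 2, 94]

a₀ = ⌊√2256⌋ = 47.
With m₀=0, d₀=1 and mₖ₊₁ = dₖaₖ − mₖ, dₖ₊₁ = (n − mₖ₊₁²)/dₖ, aₖ₊₁ = ⌊(a₀+mₖ₊₁)/dₖ₊₁⌋:
  k=1: m=47, d=47, a=2
  k=2: m=47, d=1, a=94
d=1 and a=2a₀=94 at k=2, so the next step gives (m, d) = (47, 47) again — its k=1 value — and the period has length 2.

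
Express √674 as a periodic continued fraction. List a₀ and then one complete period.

[25; 1, 24, 1, 50]

a₀ = ⌊√674⌋ = 25.
With m₀=0, d₀=1 and mₖ₊₁ = dₖaₖ − mₖ, dₖ₊₁ = (n − mₖ₊₁²)/dₖ, aₖ₊₁ = ⌊(a₀+mₖ₊₁)/dₖ₊₁⌋:
  k=1: m=25, d=49, a=1
  k=2: m=24, d=2, a=24
  k=3: m=24, d=49, a=1
  k=4: m=25, d=1, a=50
d=1 and a=2a₀=50 at k=4, so the next step gives (m, d) = (25, 49) again — its k=1 value — and the period has length 4.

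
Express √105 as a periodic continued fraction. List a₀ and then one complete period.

[10; 4, 20]

a₀ = ⌊√105⌋ = 10.
With m₀=0, d₀=1 and mₖ₊₁ = dₖaₖ − mₖ, dₖ₊₁ = (n − mₖ₊₁²)/dₖ, aₖ₊₁ = ⌊(a₀+mₖ₊₁)/dₖ₊₁⌋:
  k=1: m=10, d=5, a=4
  k=2: m=10, d=1, a=20
d=1 and a=2a₀=20 at k=2, so the next step gives (m, d) = (10, 5) again — its k=1 value — and the period has length 2.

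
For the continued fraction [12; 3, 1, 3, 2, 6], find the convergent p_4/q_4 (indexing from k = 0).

417/34

Using pₖ = aₖpₖ₋₁ + pₖ₋₂, qₖ = aₖqₖ₋₁ + qₖ₋₂ (with p₋₁=1, p₋₂=0, q₋₁=0, q₋₂=1):
  k=0: a=12, p=12, q=1
  k=1: a=3, p=37, q=3
  k=2: a=1, p=49, q=4
  k=3: a=3, p=184, q=15
  k=4: a=2, p=417, q=34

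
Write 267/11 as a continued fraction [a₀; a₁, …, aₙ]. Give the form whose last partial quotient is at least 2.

[24; 3, 1, 2]

267 = 24·11 + 3
11 = 3·3 + 2
3 = 1·2 + 1
2 = 2·1 + 0  (stop)
So 267/11 = [24; 3, 1, 2].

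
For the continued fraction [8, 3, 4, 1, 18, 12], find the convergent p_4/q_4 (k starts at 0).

Using pₖ = aₖpₖ₋₁ + pₖ₋₂, qₖ = aₖqₖ₋₁ + qₖ₋₂ (with p₋₁=1, p₋₂=0, q₋₁=0, q₋₂=1):
  k=0: a=8, p=8, q=1
  k=1: a=3, p=25, q=3
  k=2: a=4, p=108, q=13
  k=3: a=1, p=133, q=16
  k=4: a=18, p=2502, q=301

2502/301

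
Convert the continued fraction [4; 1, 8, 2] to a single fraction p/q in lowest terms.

Fold from the inside: start with 2/1.
  8 + 1/2 = 17/2
  1 + 2/17 = 19/17
  4 + 17/19 = 93/19

93/19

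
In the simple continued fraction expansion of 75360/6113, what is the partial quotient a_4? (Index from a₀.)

75360 = 12·6113 + 2004   →  a_0 = 12
6113 = 3·2004 + 101   →  a_1 = 3
2004 = 19·101 + 85   →  a_2 = 19
101 = 1·85 + 16   →  a_3 = 1
85 = 5·16 + 5   →  a_4 = 5

5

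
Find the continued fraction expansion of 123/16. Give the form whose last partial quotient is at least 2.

123 = 7·16 + 11
16 = 1·11 + 5
11 = 2·5 + 1
5 = 5·1 + 0  (stop)
So 123/16 = [7; 1, 2, 5].

[7; 1, 2, 5]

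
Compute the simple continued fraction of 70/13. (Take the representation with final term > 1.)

[5; 2, 1, 1, 2]

70 = 5·13 + 5
13 = 2·5 + 3
5 = 1·3 + 2
3 = 1·2 + 1
2 = 2·1 + 0  (stop)
So 70/13 = [5; 2, 1, 1, 2].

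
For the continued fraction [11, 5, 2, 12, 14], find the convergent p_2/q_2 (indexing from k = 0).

123/11

Using pₖ = aₖpₖ₋₁ + pₖ₋₂, qₖ = aₖqₖ₋₁ + qₖ₋₂ (with p₋₁=1, p₋₂=0, q₋₁=0, q₋₂=1):
  k=0: a=11, p=11, q=1
  k=1: a=5, p=56, q=5
  k=2: a=2, p=123, q=11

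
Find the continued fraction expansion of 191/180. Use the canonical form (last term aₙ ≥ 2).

[1; 16, 2, 1, 3]

191 = 1*180 + 11
180 = 16*11 + 4
11 = 2*4 + 3
4 = 1*3 + 1
3 = 3*1 + 0  (stop)
So 191/180 = [1; 16, 2, 1, 3].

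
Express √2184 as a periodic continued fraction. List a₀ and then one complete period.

a₀ = ⌊√2184⌋ = 46.

[46; 1, 2, 1, 2, 1, 92]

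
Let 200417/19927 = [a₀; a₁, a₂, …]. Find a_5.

8

200417 = 10·19927 + 1147   →  a_0 = 10
19927 = 17·1147 + 428   →  a_1 = 17
1147 = 2·428 + 291   →  a_2 = 2
428 = 1·291 + 137   →  a_3 = 1
291 = 2·137 + 17   →  a_4 = 2
137 = 8·17 + 1   →  a_5 = 8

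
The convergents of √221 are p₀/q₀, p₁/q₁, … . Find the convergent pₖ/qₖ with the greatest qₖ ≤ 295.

√221 = [14; 1, 6, 2, 6, 1, 28, …] (period length 6).
Convergents:
  p_0/q_0 = 14/1
  p_1/q_1 = 15/1
  p_2/q_2 = 104/7
  p_3/q_3 = 223/15
  p_4/q_4 = 1442/97
  p_5/q_5 = 1665/112
  p_6/q_6 = 48062/3233
q_5 = 112 ≤ 295 < 3233 = q_6, so the answer is 1665/112.

1665/112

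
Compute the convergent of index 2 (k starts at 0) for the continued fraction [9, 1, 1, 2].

19/2

Using pₖ = aₖpₖ₋₁ + pₖ₋₂, qₖ = aₖqₖ₋₁ + qₖ₋₂ (with p₋₁=1, p₋₂=0, q₋₁=0, q₋₂=1):
  k=0: a=9, p=9, q=1
  k=1: a=1, p=10, q=1
  k=2: a=1, p=19, q=2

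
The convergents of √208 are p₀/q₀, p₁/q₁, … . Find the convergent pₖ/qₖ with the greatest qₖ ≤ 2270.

√208 = [14; 2, 2, 1, 2, 2, 28, …] (period length 6).
Convergents:
  p_0/q_0 = 14/1
  p_1/q_1 = 29/2
  p_2/q_2 = 72/5
  p_3/q_3 = 101/7
  p_4/q_4 = 274/19
  p_5/q_5 = 649/45
  p_6/q_6 = 18446/1279
  p_7/q_7 = 37541/2603
q_6 = 1279 ≤ 2270 < 2603 = q_7, so the answer is 18446/1279.

18446/1279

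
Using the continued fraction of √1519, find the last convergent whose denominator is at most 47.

1520/39

√1519 = [38; 1, 37, 1, 76, …] (period length 4).
Convergents:
  p_0/q_0 = 38/1
  p_1/q_1 = 39/1
  p_2/q_2 = 1481/38
  p_3/q_3 = 1520/39
  p_4/q_4 = 117001/3002
q_3 = 39 ≤ 47 < 3002 = q_4, so the answer is 1520/39.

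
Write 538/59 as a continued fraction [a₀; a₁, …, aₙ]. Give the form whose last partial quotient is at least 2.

538 = 9·59 + 7
59 = 8·7 + 3
7 = 2·3 + 1
3 = 3·1 + 0  (stop)
So 538/59 = [9; 8, 2, 3].

[9; 8, 2, 3]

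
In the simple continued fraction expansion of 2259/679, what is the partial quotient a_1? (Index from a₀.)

2259 = 3·679 + 222   →  a_0 = 3
679 = 3·222 + 13   →  a_1 = 3

3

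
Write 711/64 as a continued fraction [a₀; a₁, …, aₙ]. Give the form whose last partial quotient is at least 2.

711 = 11×64 + 7
64 = 9×7 + 1
7 = 7×1 + 0  (stop)
So 711/64 = [11; 9, 7].

[11; 9, 7]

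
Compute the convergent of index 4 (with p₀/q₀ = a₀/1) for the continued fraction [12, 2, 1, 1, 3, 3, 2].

Using pₖ = aₖpₖ₋₁ + pₖ₋₂, qₖ = aₖqₖ₋₁ + qₖ₋₂ (with p₋₁=1, p₋₂=0, q₋₁=0, q₋₂=1):
  k=0: a=12, p=12, q=1
  k=1: a=2, p=25, q=2
  k=2: a=1, p=37, q=3
  k=3: a=1, p=62, q=5
  k=4: a=3, p=223, q=18

223/18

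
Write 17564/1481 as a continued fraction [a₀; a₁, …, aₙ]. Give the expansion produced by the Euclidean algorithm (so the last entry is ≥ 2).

17564 = 11×1481 + 1273
1481 = 1×1273 + 208
1273 = 6×208 + 25
208 = 8×25 + 8
25 = 3×8 + 1
8 = 8×1 + 0  (stop)
So 17564/1481 = [11; 1, 6, 8, 3, 8].

[11; 1, 6, 8, 3, 8]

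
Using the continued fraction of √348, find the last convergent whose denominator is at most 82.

√348 = [18; 1, 1, 1, 8, 1, 1, 1, 36, …] (period length 8).
Convergents:
  p_0/q_0 = 18/1
  p_1/q_1 = 19/1
  p_2/q_2 = 37/2
  p_3/q_3 = 56/3
  p_4/q_4 = 485/26
  p_5/q_5 = 541/29
  p_6/q_6 = 1026/55
  p_7/q_7 = 1567/84
q_6 = 55 ≤ 82 < 84 = q_7, so the answer is 1026/55.

1026/55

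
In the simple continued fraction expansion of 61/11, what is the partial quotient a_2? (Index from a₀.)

61 = 5·11 + 6   →  a_0 = 5
11 = 1·6 + 5   →  a_1 = 1
6 = 1·5 + 1   →  a_2 = 1

1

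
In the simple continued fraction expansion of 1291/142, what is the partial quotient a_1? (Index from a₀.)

1291 = 9·142 + 13   →  a_0 = 9
142 = 10·13 + 12   →  a_1 = 10

10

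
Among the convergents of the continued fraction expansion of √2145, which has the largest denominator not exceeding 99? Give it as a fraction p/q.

√2145 = [46; 3, 5, 2, 5, 3, 92, …] (period length 6).
Convergents:
  p_0/q_0 = 46/1
  p_1/q_1 = 139/3
  p_2/q_2 = 741/16
  p_3/q_3 = 1621/35
  p_4/q_4 = 8846/191
q_3 = 35 ≤ 99 < 191 = q_4, so the answer is 1621/35.

1621/35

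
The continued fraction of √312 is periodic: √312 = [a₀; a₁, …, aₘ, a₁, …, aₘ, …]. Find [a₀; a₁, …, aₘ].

a₀ = ⌊√312⌋ = 17.
With m₀=0, d₀=1 and mₖ₊₁ = dₖaₖ − mₖ, dₖ₊₁ = (n − mₖ₊₁²)/dₖ, aₖ₊₁ = ⌊(a₀+mₖ₊₁)/dₖ₊₁⌋:
  k=1: m=17, d=23, a=1
  k=2: m=6, d=12, a=1
  k=3: m=6, d=23, a=1
  k=4: m=17, d=1, a=34
d=1 and a=2a₀=34 at k=4, so the next step gives (m, d) = (17, 23) again — its k=1 value — and the period has length 4.

[17; 1, 1, 1, 34]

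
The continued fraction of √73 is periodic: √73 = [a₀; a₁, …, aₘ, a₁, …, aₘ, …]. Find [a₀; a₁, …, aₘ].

a₀ = ⌊√73⌋ = 8.

[8; 1, 1, 5, 5, 1, 1, 16]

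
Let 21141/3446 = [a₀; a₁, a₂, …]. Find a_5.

3

21141 = 6·3446 + 465   →  a_0 = 6
3446 = 7·465 + 191   →  a_1 = 7
465 = 2·191 + 83   →  a_2 = 2
191 = 2·83 + 25   →  a_3 = 2
83 = 3·25 + 8   →  a_4 = 3
25 = 3·8 + 1   →  a_5 = 3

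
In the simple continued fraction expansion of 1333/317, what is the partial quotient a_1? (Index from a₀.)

1333 = 4·317 + 65   →  a_0 = 4
317 = 4·65 + 57   →  a_1 = 4

4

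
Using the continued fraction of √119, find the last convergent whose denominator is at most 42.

120/11

√119 = [10; 1, 9, 1, 20, …] (period length 4).
Convergents:
  p_0/q_0 = 10/1
  p_1/q_1 = 11/1
  p_2/q_2 = 109/10
  p_3/q_3 = 120/11
  p_4/q_4 = 2509/230
q_3 = 11 ≤ 42 < 230 = q_4, so the answer is 120/11.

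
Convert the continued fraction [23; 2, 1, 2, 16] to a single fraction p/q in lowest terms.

Fold from the inside: start with 16/1.
  2 + 1/16 = 33/16
  1 + 16/33 = 49/33
  2 + 33/49 = 131/49
  23 + 49/131 = 3062/131

3062/131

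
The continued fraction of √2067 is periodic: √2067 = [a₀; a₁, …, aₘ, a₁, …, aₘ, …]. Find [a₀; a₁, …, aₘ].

[45; 2, 6, 2, 90]

a₀ = ⌊√2067⌋ = 45.
With m₀=0, d₀=1 and mₖ₊₁ = dₖaₖ − mₖ, dₖ₊₁ = (n − mₖ₊₁²)/dₖ, aₖ₊₁ = ⌊(a₀+mₖ₊₁)/dₖ₊₁⌋:
  k=1: m=45, d=42, a=2
  k=2: m=39, d=13, a=6
  k=3: m=39, d=42, a=2
  k=4: m=45, d=1, a=90
d=1 and a=2a₀=90 at k=4, so the next step gives (m, d) = (45, 42) again — its k=1 value — and the period has length 4.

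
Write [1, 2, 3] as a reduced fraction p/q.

Using pₖ = aₖpₖ₋₁ + pₖ₋₂ and qₖ = aₖqₖ₋₁ + qₖ₋₂:
  k=0: a=1, p=1, q=1
  k=1: a=2, p=3, q=2
  k=2: a=3, p=10, q=7

10/7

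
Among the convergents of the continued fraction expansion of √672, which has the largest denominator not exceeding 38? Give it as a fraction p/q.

337/13

√672 = [25; 1, 11, 1, 50, …] (period length 4).
Convergents:
  p_0/q_0 = 25/1
  p_1/q_1 = 26/1
  p_2/q_2 = 311/12
  p_3/q_3 = 337/13
  p_4/q_4 = 17161/662
q_3 = 13 ≤ 38 < 662 = q_4, so the answer is 337/13.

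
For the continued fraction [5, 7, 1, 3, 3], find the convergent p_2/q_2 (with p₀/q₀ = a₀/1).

Using pₖ = aₖpₖ₋₁ + pₖ₋₂, qₖ = aₖqₖ₋₁ + qₖ₋₂ (with p₋₁=1, p₋₂=0, q₋₁=0, q₋₂=1):
  k=0: a=5, p=5, q=1
  k=1: a=7, p=36, q=7
  k=2: a=1, p=41, q=8

41/8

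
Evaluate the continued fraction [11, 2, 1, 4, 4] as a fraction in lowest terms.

Using pₖ = aₖpₖ₋₁ + pₖ₋₂ and qₖ = aₖqₖ₋₁ + qₖ₋₂:
  k=0: a=11, p=11, q=1
  k=1: a=2, p=23, q=2
  k=2: a=1, p=34, q=3
  k=3: a=4, p=159, q=14
  k=4: a=4, p=670, q=59

670/59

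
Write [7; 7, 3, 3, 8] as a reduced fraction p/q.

4325/606

Fold from the inside: start with 8/1.
  3 + 1/8 = 25/8
  3 + 8/25 = 83/25
  7 + 25/83 = 606/83
  7 + 83/606 = 4325/606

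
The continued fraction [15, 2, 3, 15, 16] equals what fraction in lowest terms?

26524/1719

Using pₖ = aₖpₖ₋₁ + pₖ₋₂ and qₖ = aₖqₖ₋₁ + qₖ₋₂:
  k=0: a=15, p=15, q=1
  k=1: a=2, p=31, q=2
  k=2: a=3, p=108, q=7
  k=3: a=15, p=1651, q=107
  k=4: a=16, p=26524, q=1719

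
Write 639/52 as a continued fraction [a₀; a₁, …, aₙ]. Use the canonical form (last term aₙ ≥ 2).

639 = 12*52 + 15
52 = 3*15 + 7
15 = 2*7 + 1
7 = 7*1 + 0  (stop)
So 639/52 = [12; 3, 2, 7].

[12; 3, 2, 7]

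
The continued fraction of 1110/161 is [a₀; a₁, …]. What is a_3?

2

1110 = 6·161 + 144   →  a_0 = 6
161 = 1·144 + 17   →  a_1 = 1
144 = 8·17 + 8   →  a_2 = 8
17 = 2·8 + 1   →  a_3 = 2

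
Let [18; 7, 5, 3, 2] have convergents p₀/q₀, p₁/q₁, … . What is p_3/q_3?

2086/115

Using pₖ = aₖpₖ₋₁ + pₖ₋₂, qₖ = aₖqₖ₋₁ + qₖ₋₂ (with p₋₁=1, p₋₂=0, q₋₁=0, q₋₂=1):
  k=0: a=18, p=18, q=1
  k=1: a=7, p=127, q=7
  k=2: a=5, p=653, q=36
  k=3: a=3, p=2086, q=115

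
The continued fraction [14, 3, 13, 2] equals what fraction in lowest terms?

1189/83

Fold from the inside: start with 2/1.
  13 + 1/2 = 27/2
  3 + 2/27 = 83/27
  14 + 27/83 = 1189/83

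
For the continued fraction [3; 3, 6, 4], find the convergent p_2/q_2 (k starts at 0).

Using pₖ = aₖpₖ₋₁ + pₖ₋₂, qₖ = aₖqₖ₋₁ + qₖ₋₂ (with p₋₁=1, p₋₂=0, q₋₁=0, q₋₂=1):
  k=0: a=3, p=3, q=1
  k=1: a=3, p=10, q=3
  k=2: a=6, p=63, q=19

63/19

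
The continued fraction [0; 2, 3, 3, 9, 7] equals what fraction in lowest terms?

661/1521

Fold from the inside: start with 7/1.
  9 + 1/7 = 64/7
  3 + 7/64 = 199/64
  3 + 64/199 = 661/199
  2 + 199/661 = 1521/661
  0 + 661/1521 = 661/1521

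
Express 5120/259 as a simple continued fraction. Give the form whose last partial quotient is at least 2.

[19; 1, 3, 3, 6, 3]

5120 = 19·259 + 199
259 = 1·199 + 60
199 = 3·60 + 19
60 = 3·19 + 3
19 = 6·3 + 1
3 = 3·1 + 0  (stop)
So 5120/259 = [19; 1, 3, 3, 6, 3].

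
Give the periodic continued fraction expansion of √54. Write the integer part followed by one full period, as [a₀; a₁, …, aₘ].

[7; 2, 1, 6, 1, 2, 14]

a₀ = ⌊√54⌋ = 7.
With m₀=0, d₀=1 and mₖ₊₁ = dₖaₖ − mₖ, dₖ₊₁ = (n − mₖ₊₁²)/dₖ, aₖ₊₁ = ⌊(a₀+mₖ₊₁)/dₖ₊₁⌋:
  k=1: m=7, d=5, a=2
  k=2: m=3, d=9, a=1
  k=3: m=6, d=2, a=6
  k=4: m=6, d=9, a=1
  k=5: m=3, d=5, a=2
  k=6: m=7, d=1, a=14
d=1 and a=2a₀=14 at k=6, so the next step gives (m, d) = (7, 5) again — its k=1 value — and the period has length 6.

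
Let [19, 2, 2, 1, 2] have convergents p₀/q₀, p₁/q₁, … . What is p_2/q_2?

Using pₖ = aₖpₖ₋₁ + pₖ₋₂, qₖ = aₖqₖ₋₁ + qₖ₋₂ (with p₋₁=1, p₋₂=0, q₋₁=0, q₋₂=1):
  k=0: a=19, p=19, q=1
  k=1: a=2, p=39, q=2
  k=2: a=2, p=97, q=5

97/5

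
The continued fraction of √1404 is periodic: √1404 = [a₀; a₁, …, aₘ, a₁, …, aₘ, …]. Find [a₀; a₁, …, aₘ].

[37; 2, 7, 1, 4, 1, 7, 2, 74]

a₀ = ⌊√1404⌋ = 37.
With m₀=0, d₀=1 and mₖ₊₁ = dₖaₖ − mₖ, dₖ₊₁ = (n − mₖ₊₁²)/dₖ, aₖ₊₁ = ⌊(a₀+mₖ₊₁)/dₖ₊₁⌋:
  k=1: m=37, d=35, a=2
  k=2: m=33, d=9, a=7
  k=3: m=30, d=56, a=1
  k=4: m=26, d=13, a=4
  k=5: m=26, d=56, a=1
  k=6: m=30, d=9, a=7
  k=7: m=33, d=35, a=2
  k=8: m=37, d=1, a=74
d=1 and a=2a₀=74 at k=8, so the next step gives (m, d) = (37, 35) again — its k=1 value — and the period has length 8.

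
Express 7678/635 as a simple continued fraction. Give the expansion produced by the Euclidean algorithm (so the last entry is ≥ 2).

[12; 10, 1, 18, 3]

7678 = 12*635 + 58
635 = 10*58 + 55
58 = 1*55 + 3
55 = 18*3 + 1
3 = 3*1 + 0  (stop)
So 7678/635 = [12; 10, 1, 18, 3].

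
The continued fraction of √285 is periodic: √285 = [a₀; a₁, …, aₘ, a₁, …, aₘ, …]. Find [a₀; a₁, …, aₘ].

[16; 1, 7, 2, 7, 1, 32]

a₀ = ⌊√285⌋ = 16.
With m₀=0, d₀=1 and mₖ₊₁ = dₖaₖ − mₖ, dₖ₊₁ = (n − mₖ₊₁²)/dₖ, aₖ₊₁ = ⌊(a₀+mₖ₊₁)/dₖ₊₁⌋:
  k=1: m=16, d=29, a=1
  k=2: m=13, d=4, a=7
  k=3: m=15, d=15, a=2
  k=4: m=15, d=4, a=7
  k=5: m=13, d=29, a=1
  k=6: m=16, d=1, a=32
d=1 and a=2a₀=32 at k=6, so the next step gives (m, d) = (16, 29) again — its k=1 value — and the period has length 6.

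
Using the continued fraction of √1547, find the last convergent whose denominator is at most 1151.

√1547 = [39; 3, 78, …] (period length 2).
Convergents:
  p_0/q_0 = 39/1
  p_1/q_1 = 118/3
  p_2/q_2 = 9243/235
  p_3/q_3 = 27847/708
  p_4/q_4 = 2181309/55459
q_3 = 708 ≤ 1151 < 55459 = q_4, so the answer is 27847/708.

27847/708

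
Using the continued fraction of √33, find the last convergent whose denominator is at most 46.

√33 = [5; 1, 2, 1, 10, …] (period length 4).
Convergents:
  p_0/q_0 = 5/1
  p_1/q_1 = 6/1
  p_2/q_2 = 17/3
  p_3/q_3 = 23/4
  p_4/q_4 = 247/43
  p_5/q_5 = 270/47
q_4 = 43 ≤ 46 < 47 = q_5, so the answer is 247/43.

247/43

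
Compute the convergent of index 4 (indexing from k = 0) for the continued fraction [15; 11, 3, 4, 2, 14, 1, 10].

Using pₖ = aₖpₖ₋₁ + pₖ₋₂, qₖ = aₖqₖ₋₁ + qₖ₋₂ (with p₋₁=1, p₋₂=0, q₋₁=0, q₋₂=1):
  k=0: a=15, p=15, q=1
  k=1: a=11, p=166, q=11
  k=2: a=3, p=513, q=34
  k=3: a=4, p=2218, q=147
  k=4: a=2, p=4949, q=328

4949/328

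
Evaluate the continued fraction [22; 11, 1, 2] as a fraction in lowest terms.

Using pₖ = aₖpₖ₋₁ + pₖ₋₂ and qₖ = aₖqₖ₋₁ + qₖ₋₂:
  k=0: a=22, p=22, q=1
  k=1: a=11, p=243, q=11
  k=2: a=1, p=265, q=12
  k=3: a=2, p=773, q=35

773/35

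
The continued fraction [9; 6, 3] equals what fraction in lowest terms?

174/19

Fold from the inside: start with 3/1.
  6 + 1/3 = 19/3
  9 + 3/19 = 174/19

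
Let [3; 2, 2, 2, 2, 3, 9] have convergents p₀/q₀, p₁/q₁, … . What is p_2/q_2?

17/5

Using pₖ = aₖpₖ₋₁ + pₖ₋₂, qₖ = aₖqₖ₋₁ + qₖ₋₂ (with p₋₁=1, p₋₂=0, q₋₁=0, q₋₂=1):
  k=0: a=3, p=3, q=1
  k=1: a=2, p=7, q=2
  k=2: a=2, p=17, q=5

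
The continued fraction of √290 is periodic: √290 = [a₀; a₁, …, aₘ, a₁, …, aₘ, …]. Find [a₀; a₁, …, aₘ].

[17; 34]

a₀ = ⌊√290⌋ = 17.
With m₀=0, d₀=1 and mₖ₊₁ = dₖaₖ − mₖ, dₖ₊₁ = (n − mₖ₊₁²)/dₖ, aₖ₊₁ = ⌊(a₀+mₖ₊₁)/dₖ₊₁⌋:
  k=1: m=17, d=1, a=34
d=1 and a=2a₀=34 at k=1, so the next step gives (m, d) = (17, 1) again — its k=1 value — and the period has length 1.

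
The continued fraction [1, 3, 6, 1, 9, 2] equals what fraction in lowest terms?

Using pₖ = aₖpₖ₋₁ + pₖ₋₂ and qₖ = aₖqₖ₋₁ + qₖ₋₂:
  k=0: a=1, p=1, q=1
  k=1: a=3, p=4, q=3
  k=2: a=6, p=25, q=19
  k=3: a=1, p=29, q=22
  k=4: a=9, p=286, q=217
  k=5: a=2, p=601, q=456

601/456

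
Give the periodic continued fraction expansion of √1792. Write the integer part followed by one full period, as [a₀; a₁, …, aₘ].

[42; 3, 84]

a₀ = ⌊√1792⌋ = 42.
With m₀=0, d₀=1 and mₖ₊₁ = dₖaₖ − mₖ, dₖ₊₁ = (n − mₖ₊₁²)/dₖ, aₖ₊₁ = ⌊(a₀+mₖ₊₁)/dₖ₊₁⌋:
  k=1: m=42, d=28, a=3
  k=2: m=42, d=1, a=84
d=1 and a=2a₀=84 at k=2, so the next step gives (m, d) = (42, 28) again — its k=1 value — and the period has length 2.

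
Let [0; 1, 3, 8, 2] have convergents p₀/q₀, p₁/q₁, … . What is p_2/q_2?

3/4

Using pₖ = aₖpₖ₋₁ + pₖ₋₂, qₖ = aₖqₖ₋₁ + qₖ₋₂ (with p₋₁=1, p₋₂=0, q₋₁=0, q₋₂=1):
  k=0: a=0, p=0, q=1
  k=1: a=1, p=1, q=1
  k=2: a=3, p=3, q=4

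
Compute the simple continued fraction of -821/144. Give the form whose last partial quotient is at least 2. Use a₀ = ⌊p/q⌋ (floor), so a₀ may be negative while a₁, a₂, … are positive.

[-6; 3, 2, 1, 6, 2]

-821 = -6·144 + 43
144 = 3·43 + 15
43 = 2·15 + 13
15 = 1·13 + 2
13 = 6·2 + 1
2 = 2·1 + 0  (stop)
So -821/144 = [-6; 3, 2, 1, 6, 2].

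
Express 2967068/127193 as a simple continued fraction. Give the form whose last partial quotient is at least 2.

2967068 = 23*127193 + 41629
127193 = 3*41629 + 2306
41629 = 18*2306 + 121
2306 = 19*121 + 7
121 = 17*7 + 2
7 = 3*2 + 1
2 = 2*1 + 0  (stop)
So 2967068/127193 = [23; 3, 18, 19, 17, 3, 2].

[23; 3, 18, 19, 17, 3, 2]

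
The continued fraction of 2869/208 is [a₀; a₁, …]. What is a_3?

1

2869 = 13·208 + 165   →  a_0 = 13
208 = 1·165 + 43   →  a_1 = 1
165 = 3·43 + 36   →  a_2 = 3
43 = 1·36 + 7   →  a_3 = 1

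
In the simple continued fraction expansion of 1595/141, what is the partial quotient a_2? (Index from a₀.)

1595 = 11·141 + 44   →  a_0 = 11
141 = 3·44 + 9   →  a_1 = 3
44 = 4·9 + 8   →  a_2 = 4

4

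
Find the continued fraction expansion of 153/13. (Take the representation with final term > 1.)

153 = 11×13 + 10
13 = 1×10 + 3
10 = 3×3 + 1
3 = 3×1 + 0  (stop)
So 153/13 = [11; 1, 3, 3].

[11; 1, 3, 3]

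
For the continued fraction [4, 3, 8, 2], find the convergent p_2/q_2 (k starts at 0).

Using pₖ = aₖpₖ₋₁ + pₖ₋₂, qₖ = aₖqₖ₋₁ + qₖ₋₂ (with p₋₁=1, p₋₂=0, q₋₁=0, q₋₂=1):
  k=0: a=4, p=4, q=1
  k=1: a=3, p=13, q=3
  k=2: a=8, p=108, q=25

108/25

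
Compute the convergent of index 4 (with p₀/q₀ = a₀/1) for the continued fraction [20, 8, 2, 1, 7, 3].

Using pₖ = aₖpₖ₋₁ + pₖ₋₂, qₖ = aₖqₖ₋₁ + qₖ₋₂ (with p₋₁=1, p₋₂=0, q₋₁=0, q₋₂=1):
  k=0: a=20, p=20, q=1
  k=1: a=8, p=161, q=8
  k=2: a=2, p=342, q=17
  k=3: a=1, p=503, q=25
  k=4: a=7, p=3863, q=192

3863/192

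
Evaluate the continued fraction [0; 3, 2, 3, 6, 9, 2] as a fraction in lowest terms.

Using pₖ = aₖpₖ₋₁ + pₖ₋₂ and qₖ = aₖqₖ₋₁ + qₖ₋₂:
  k=0: a=0, p=0, q=1
  k=1: a=3, p=1, q=3
  k=2: a=2, p=2, q=7
  k=3: a=3, p=7, q=24
  k=4: a=6, p=44, q=151
  k=5: a=9, p=403, q=1383
  k=6: a=2, p=850, q=2917

850/2917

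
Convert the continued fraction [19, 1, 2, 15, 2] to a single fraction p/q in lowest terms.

Fold from the inside: start with 2/1.
  15 + 1/2 = 31/2
  2 + 2/31 = 64/31
  1 + 31/64 = 95/64
  19 + 64/95 = 1869/95

1869/95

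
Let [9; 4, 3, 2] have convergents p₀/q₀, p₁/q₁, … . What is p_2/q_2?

120/13

Using pₖ = aₖpₖ₋₁ + pₖ₋₂, qₖ = aₖqₖ₋₁ + qₖ₋₂ (with p₋₁=1, p₋₂=0, q₋₁=0, q₋₂=1):
  k=0: a=9, p=9, q=1
  k=1: a=4, p=37, q=4
  k=2: a=3, p=120, q=13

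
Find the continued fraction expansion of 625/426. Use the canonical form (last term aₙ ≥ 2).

625 = 1×426 + 199
426 = 2×199 + 28
199 = 7×28 + 3
28 = 9×3 + 1
3 = 3×1 + 0  (stop)
So 625/426 = [1; 2, 7, 9, 3].

[1; 2, 7, 9, 3]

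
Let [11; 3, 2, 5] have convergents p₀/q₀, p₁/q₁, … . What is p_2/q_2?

79/7

Using pₖ = aₖpₖ₋₁ + pₖ₋₂, qₖ = aₖqₖ₋₁ + qₖ₋₂ (with p₋₁=1, p₋₂=0, q₋₁=0, q₋₂=1):
  k=0: a=11, p=11, q=1
  k=1: a=3, p=34, q=3
  k=2: a=2, p=79, q=7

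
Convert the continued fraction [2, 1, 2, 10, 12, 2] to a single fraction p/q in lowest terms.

Using pₖ = aₖpₖ₋₁ + pₖ₋₂ and qₖ = aₖqₖ₋₁ + qₖ₋₂:
  k=0: a=2, p=2, q=1
  k=1: a=1, p=3, q=1
  k=2: a=2, p=8, q=3
  k=3: a=10, p=83, q=31
  k=4: a=12, p=1004, q=375
  k=5: a=2, p=2091, q=781

2091/781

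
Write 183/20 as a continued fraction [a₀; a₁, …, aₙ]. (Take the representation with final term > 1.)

[9; 6, 1, 2]

183 = 9*20 + 3
20 = 6*3 + 2
3 = 1*2 + 1
2 = 2*1 + 0  (stop)
So 183/20 = [9; 6, 1, 2].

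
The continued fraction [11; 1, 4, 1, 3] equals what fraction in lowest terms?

272/23

Fold from the inside: start with 3/1.
  1 + 1/3 = 4/3
  4 + 3/4 = 19/4
  1 + 4/19 = 23/19
  11 + 19/23 = 272/23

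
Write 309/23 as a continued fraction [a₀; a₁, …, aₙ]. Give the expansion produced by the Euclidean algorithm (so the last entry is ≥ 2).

[13; 2, 3, 3]

309 = 13*23 + 10
23 = 2*10 + 3
10 = 3*3 + 1
3 = 3*1 + 0  (stop)
So 309/23 = [13; 2, 3, 3].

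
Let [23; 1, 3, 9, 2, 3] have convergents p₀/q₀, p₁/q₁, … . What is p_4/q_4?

1853/78

Using pₖ = aₖpₖ₋₁ + pₖ₋₂, qₖ = aₖqₖ₋₁ + qₖ₋₂ (with p₋₁=1, p₋₂=0, q₋₁=0, q₋₂=1):
  k=0: a=23, p=23, q=1
  k=1: a=1, p=24, q=1
  k=2: a=3, p=95, q=4
  k=3: a=9, p=879, q=37
  k=4: a=2, p=1853, q=78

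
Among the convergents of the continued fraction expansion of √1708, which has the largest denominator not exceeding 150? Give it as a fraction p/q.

2521/61

√1708 = [41; 3, 20, 3, 82, …] (period length 4).
Convergents:
  p_0/q_0 = 41/1
  p_1/q_1 = 124/3
  p_2/q_2 = 2521/61
  p_3/q_3 = 7687/186
q_2 = 61 ≤ 150 < 186 = q_3, so the answer is 2521/61.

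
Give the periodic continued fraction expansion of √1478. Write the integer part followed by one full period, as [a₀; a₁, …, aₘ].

[38; 2, 4, 38, 4, 2, 76]

a₀ = ⌊√1478⌋ = 38.
With m₀=0, d₀=1 and mₖ₊₁ = dₖaₖ − mₖ, dₖ₊₁ = (n − mₖ₊₁²)/dₖ, aₖ₊₁ = ⌊(a₀+mₖ₊₁)/dₖ₊₁⌋:
  k=1: m=38, d=34, a=2
  k=2: m=30, d=17, a=4
  k=3: m=38, d=2, a=38
  k=4: m=38, d=17, a=4
  k=5: m=30, d=34, a=2
  k=6: m=38, d=1, a=76
d=1 and a=2a₀=76 at k=6, so the next step gives (m, d) = (38, 34) again — its k=1 value — and the period has length 6.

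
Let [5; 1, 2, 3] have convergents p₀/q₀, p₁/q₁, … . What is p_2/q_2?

17/3

Using pₖ = aₖpₖ₋₁ + pₖ₋₂, qₖ = aₖqₖ₋₁ + qₖ₋₂ (with p₋₁=1, p₋₂=0, q₋₁=0, q₋₂=1):
  k=0: a=5, p=5, q=1
  k=1: a=1, p=6, q=1
  k=2: a=2, p=17, q=3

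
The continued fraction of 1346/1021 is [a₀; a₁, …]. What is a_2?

1346 = 1·1021 + 325   →  a_0 = 1
1021 = 3·325 + 46   →  a_1 = 3
325 = 7·46 + 3   →  a_2 = 7

7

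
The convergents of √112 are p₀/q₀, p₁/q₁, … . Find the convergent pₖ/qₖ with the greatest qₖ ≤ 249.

2614/247

√112 = [10; 1, 1, 2, 1, 1, 20, …] (period length 6).
Convergents:
  p_0/q_0 = 10/1
  p_1/q_1 = 11/1
  p_2/q_2 = 21/2
  p_3/q_3 = 53/5
  p_4/q_4 = 74/7
  p_5/q_5 = 127/12
  p_6/q_6 = 2614/247
  p_7/q_7 = 2741/259
q_6 = 247 ≤ 249 < 259 = q_7, so the answer is 2614/247.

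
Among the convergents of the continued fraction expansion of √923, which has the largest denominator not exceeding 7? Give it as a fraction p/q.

152/5

√923 = [30; 2, 1, 1, 1, 2, 60, …] (period length 6).
Convergents:
  p_0/q_0 = 30/1
  p_1/q_1 = 61/2
  p_2/q_2 = 91/3
  p_3/q_3 = 152/5
  p_4/q_4 = 243/8
q_3 = 5 ≤ 7 < 8 = q_4, so the answer is 152/5.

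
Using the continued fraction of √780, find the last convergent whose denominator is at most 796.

21868/783

√780 = [27; 1, 12, 1, 54, …] (period length 4).
Convergents:
  p_0/q_0 = 27/1
  p_1/q_1 = 28/1
  p_2/q_2 = 363/13
  p_3/q_3 = 391/14
  p_4/q_4 = 21477/769
  p_5/q_5 = 21868/783
  p_6/q_6 = 283893/10165
q_5 = 783 ≤ 796 < 10165 = q_6, so the answer is 21868/783.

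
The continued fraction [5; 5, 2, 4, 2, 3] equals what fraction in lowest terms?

1949/376

Fold from the inside: start with 3/1.
  2 + 1/3 = 7/3
  4 + 3/7 = 31/7
  2 + 7/31 = 69/31
  5 + 31/69 = 376/69
  5 + 69/376 = 1949/376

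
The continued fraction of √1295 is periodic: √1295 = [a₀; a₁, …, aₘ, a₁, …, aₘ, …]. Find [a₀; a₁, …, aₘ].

a₀ = ⌊√1295⌋ = 35.
With m₀=0, d₀=1 and mₖ₊₁ = dₖaₖ − mₖ, dₖ₊₁ = (n − mₖ₊₁²)/dₖ, aₖ₊₁ = ⌊(a₀+mₖ₊₁)/dₖ₊₁⌋:
  k=1: m=35, d=70, a=1
  k=2: m=35, d=1, a=70
d=1 and a=2a₀=70 at k=2, so the next step gives (m, d) = (35, 70) again — its k=1 value — and the period has length 2.

[35; 1, 70]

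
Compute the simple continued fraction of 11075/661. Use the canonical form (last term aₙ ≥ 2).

11075 = 16×661 + 499
661 = 1×499 + 162
499 = 3×162 + 13
162 = 12×13 + 6
13 = 2×6 + 1
6 = 6×1 + 0  (stop)
So 11075/661 = [16; 1, 3, 12, 2, 6].

[16; 1, 3, 12, 2, 6]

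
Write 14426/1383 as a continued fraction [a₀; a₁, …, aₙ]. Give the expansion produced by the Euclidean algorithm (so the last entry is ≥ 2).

[10; 2, 3, 8, 3, 3, 2]

14426 = 10·1383 + 596
1383 = 2·596 + 191
596 = 3·191 + 23
191 = 8·23 + 7
23 = 3·7 + 2
7 = 3·2 + 1
2 = 2·1 + 0  (stop)
So 14426/1383 = [10; 2, 3, 8, 3, 3, 2].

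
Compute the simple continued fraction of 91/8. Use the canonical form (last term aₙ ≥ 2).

[11; 2, 1, 2]

91 = 11×8 + 3
8 = 2×3 + 2
3 = 1×2 + 1
2 = 2×1 + 0  (stop)
So 91/8 = [11; 2, 1, 2].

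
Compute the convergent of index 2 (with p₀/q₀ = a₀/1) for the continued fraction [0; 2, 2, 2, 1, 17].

Using pₖ = aₖpₖ₋₁ + pₖ₋₂, qₖ = aₖqₖ₋₁ + qₖ₋₂ (with p₋₁=1, p₋₂=0, q₋₁=0, q₋₂=1):
  k=0: a=0, p=0, q=1
  k=1: a=2, p=1, q=2
  k=2: a=2, p=2, q=5

2/5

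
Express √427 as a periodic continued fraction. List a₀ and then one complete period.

[20; 1, 1, 1, 40]

a₀ = ⌊√427⌋ = 20.
With m₀=0, d₀=1 and mₖ₊₁ = dₖaₖ − mₖ, dₖ₊₁ = (n − mₖ₊₁²)/dₖ, aₖ₊₁ = ⌊(a₀+mₖ₊₁)/dₖ₊₁⌋:
  k=1: m=20, d=27, a=1
  k=2: m=7, d=14, a=1
  k=3: m=7, d=27, a=1
  k=4: m=20, d=1, a=40
d=1 and a=2a₀=40 at k=4, so the next step gives (m, d) = (20, 27) again — its k=1 value — and the period has length 4.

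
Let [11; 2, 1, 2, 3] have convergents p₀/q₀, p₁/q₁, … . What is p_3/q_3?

Using pₖ = aₖpₖ₋₁ + pₖ₋₂, qₖ = aₖqₖ₋₁ + qₖ₋₂ (with p₋₁=1, p₋₂=0, q₋₁=0, q₋₂=1):
  k=0: a=11, p=11, q=1
  k=1: a=2, p=23, q=2
  k=2: a=1, p=34, q=3
  k=3: a=2, p=91, q=8

91/8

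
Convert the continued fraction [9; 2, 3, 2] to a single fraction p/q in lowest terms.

151/16

Using pₖ = aₖpₖ₋₁ + pₖ₋₂ and qₖ = aₖqₖ₋₁ + qₖ₋₂:
  k=0: a=9, p=9, q=1
  k=1: a=2, p=19, q=2
  k=2: a=3, p=66, q=7
  k=3: a=2, p=151, q=16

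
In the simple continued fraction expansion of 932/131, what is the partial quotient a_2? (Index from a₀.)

1

932 = 7·131 + 15   →  a_0 = 7
131 = 8·15 + 11   →  a_1 = 8
15 = 1·11 + 4   →  a_2 = 1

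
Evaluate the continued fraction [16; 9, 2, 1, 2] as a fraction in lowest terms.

Using pₖ = aₖpₖ₋₁ + pₖ₋₂ and qₖ = aₖqₖ₋₁ + qₖ₋₂:
  k=0: a=16, p=16, q=1
  k=1: a=9, p=145, q=9
  k=2: a=2, p=306, q=19
  k=3: a=1, p=451, q=28
  k=4: a=2, p=1208, q=75

1208/75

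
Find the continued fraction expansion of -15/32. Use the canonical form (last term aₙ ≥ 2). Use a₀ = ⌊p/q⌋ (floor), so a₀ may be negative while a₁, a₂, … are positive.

[-1; 1, 1, 7, 2]

-15 = -1*32 + 17
32 = 1*17 + 15
17 = 1*15 + 2
15 = 7*2 + 1
2 = 2*1 + 0  (stop)
So -15/32 = [-1; 1, 1, 7, 2].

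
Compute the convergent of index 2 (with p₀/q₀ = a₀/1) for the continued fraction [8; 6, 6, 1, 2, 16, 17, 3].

Using pₖ = aₖpₖ₋₁ + pₖ₋₂, qₖ = aₖqₖ₋₁ + qₖ₋₂ (with p₋₁=1, p₋₂=0, q₋₁=0, q₋₂=1):
  k=0: a=8, p=8, q=1
  k=1: a=6, p=49, q=6
  k=2: a=6, p=302, q=37

302/37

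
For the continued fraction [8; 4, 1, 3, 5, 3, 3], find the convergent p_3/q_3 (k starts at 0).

Using pₖ = aₖpₖ₋₁ + pₖ₋₂, qₖ = aₖqₖ₋₁ + qₖ₋₂ (with p₋₁=1, p₋₂=0, q₋₁=0, q₋₂=1):
  k=0: a=8, p=8, q=1
  k=1: a=4, p=33, q=4
  k=2: a=1, p=41, q=5
  k=3: a=3, p=156, q=19

156/19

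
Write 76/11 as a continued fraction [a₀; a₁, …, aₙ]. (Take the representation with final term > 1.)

[6; 1, 10]

76 = 6×11 + 10
11 = 1×10 + 1
10 = 10×1 + 0  (stop)
So 76/11 = [6; 1, 10].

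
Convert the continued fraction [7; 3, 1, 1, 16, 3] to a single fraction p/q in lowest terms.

Using pₖ = aₖpₖ₋₁ + pₖ₋₂ and qₖ = aₖqₖ₋₁ + qₖ₋₂:
  k=0: a=7, p=7, q=1
  k=1: a=3, p=22, q=3
  k=2: a=1, p=29, q=4
  k=3: a=1, p=51, q=7
  k=4: a=16, p=845, q=116
  k=5: a=3, p=2586, q=355

2586/355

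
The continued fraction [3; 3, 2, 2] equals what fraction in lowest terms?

Fold from the inside: start with 2/1.
  2 + 1/2 = 5/2
  3 + 2/5 = 17/5
  3 + 5/17 = 56/17

56/17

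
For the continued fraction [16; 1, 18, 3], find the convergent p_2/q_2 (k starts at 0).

Using pₖ = aₖpₖ₋₁ + pₖ₋₂, qₖ = aₖqₖ₋₁ + qₖ₋₂ (with p₋₁=1, p₋₂=0, q₋₁=0, q₋₂=1):
  k=0: a=16, p=16, q=1
  k=1: a=1, p=17, q=1
  k=2: a=18, p=322, q=19

322/19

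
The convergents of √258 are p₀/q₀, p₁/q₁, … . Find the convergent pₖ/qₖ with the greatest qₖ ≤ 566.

8240/513

√258 = [16; 16, 32, …] (period length 2).
Convergents:
  p_0/q_0 = 16/1
  p_1/q_1 = 257/16
  p_2/q_2 = 8240/513
  p_3/q_3 = 132097/8224
q_2 = 513 ≤ 566 < 8224 = q_3, so the answer is 8240/513.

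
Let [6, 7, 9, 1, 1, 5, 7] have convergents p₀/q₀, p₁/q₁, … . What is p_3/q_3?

Using pₖ = aₖpₖ₋₁ + pₖ₋₂, qₖ = aₖqₖ₋₁ + qₖ₋₂ (with p₋₁=1, p₋₂=0, q₋₁=0, q₋₂=1):
  k=0: a=6, p=6, q=1
  k=1: a=7, p=43, q=7
  k=2: a=9, p=393, q=64
  k=3: a=1, p=436, q=71

436/71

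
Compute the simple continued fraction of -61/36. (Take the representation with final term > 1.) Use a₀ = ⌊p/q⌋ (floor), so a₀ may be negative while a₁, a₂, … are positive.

[-2; 3, 3, 1, 2]

-61 = -2×36 + 11
36 = 3×11 + 3
11 = 3×3 + 2
3 = 1×2 + 1
2 = 2×1 + 0  (stop)
So -61/36 = [-2; 3, 3, 1, 2].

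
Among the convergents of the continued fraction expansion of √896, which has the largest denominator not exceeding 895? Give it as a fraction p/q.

26461/884

√896 = [29; 1, 13, 1, 58, …] (period length 4).
Convergents:
  p_0/q_0 = 29/1
  p_1/q_1 = 30/1
  p_2/q_2 = 419/14
  p_3/q_3 = 449/15
  p_4/q_4 = 26461/884
  p_5/q_5 = 26910/899
q_4 = 884 ≤ 895 < 899 = q_5, so the answer is 26461/884.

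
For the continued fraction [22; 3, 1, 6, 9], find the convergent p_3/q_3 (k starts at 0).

Using pₖ = aₖpₖ₋₁ + pₖ₋₂, qₖ = aₖqₖ₋₁ + qₖ₋₂ (with p₋₁=1, p₋₂=0, q₋₁=0, q₋₂=1):
  k=0: a=22, p=22, q=1
  k=1: a=3, p=67, q=3
  k=2: a=1, p=89, q=4
  k=3: a=6, p=601, q=27

601/27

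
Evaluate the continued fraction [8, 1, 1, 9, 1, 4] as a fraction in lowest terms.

Using pₖ = aₖpₖ₋₁ + pₖ₋₂ and qₖ = aₖqₖ₋₁ + qₖ₋₂:
  k=0: a=8, p=8, q=1
  k=1: a=1, p=9, q=1
  k=2: a=1, p=17, q=2
  k=3: a=9, p=162, q=19
  k=4: a=1, p=179, q=21
  k=5: a=4, p=878, q=103

878/103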